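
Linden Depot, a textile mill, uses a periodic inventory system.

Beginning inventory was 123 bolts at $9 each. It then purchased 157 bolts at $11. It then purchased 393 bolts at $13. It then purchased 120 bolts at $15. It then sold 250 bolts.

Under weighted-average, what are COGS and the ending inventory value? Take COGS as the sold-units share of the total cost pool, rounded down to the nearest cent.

COGS = $3,071.56; ending inventory = $6,671.44

Sale 1, sell 250: 250/793 × $9,743.00 → $3,071.56
Ending inventory (cost pool remaining) = $6,671.44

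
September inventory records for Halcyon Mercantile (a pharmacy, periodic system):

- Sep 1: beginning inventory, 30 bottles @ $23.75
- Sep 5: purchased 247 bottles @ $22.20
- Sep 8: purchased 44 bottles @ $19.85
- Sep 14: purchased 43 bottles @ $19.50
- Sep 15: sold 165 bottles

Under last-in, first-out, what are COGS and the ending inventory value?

COGS = $3,443.50; ending inventory = $4,464.30

Sep 15, 165 sold [LIFO — newest first]: 43 @ $19.50 + 44 @ $19.85 + 78 @ $22.20 = $3,443.50
Ending inventory: 30 @ $23.75 + 169 @ $22.20 = $4,464.30
Check: goods available $7,907.80 = COGS $3,443.50 + ending $4,464.30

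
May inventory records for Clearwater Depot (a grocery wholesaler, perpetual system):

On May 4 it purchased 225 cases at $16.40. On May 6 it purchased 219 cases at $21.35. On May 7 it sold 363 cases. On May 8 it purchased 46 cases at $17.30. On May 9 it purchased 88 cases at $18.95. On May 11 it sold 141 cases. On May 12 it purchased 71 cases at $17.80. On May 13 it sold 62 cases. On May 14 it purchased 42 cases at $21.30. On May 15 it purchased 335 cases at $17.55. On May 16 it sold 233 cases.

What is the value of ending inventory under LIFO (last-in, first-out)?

May 7, 363 sold [LIFO — newest first]: 219 @ $21.35 + 144 @ $16.40 = $7,037.25
May 11, 141 sold [LIFO — newest first]: 88 @ $18.95 + 46 @ $17.30 + 7 @ $16.40 = $2,578.20
May 13, 62 sold [LIFO — newest first]: 62 @ $17.80 = $1,103.60
May 16, 233 sold [LIFO — newest first]: 233 @ $17.55 = $4,089.15
Total COGS = $7,037.25 + $2,578.20 + $1,103.60 + $4,089.15 = $14,808.20
Ending inventory: 74 @ $16.40 + 9 @ $17.80 + 42 @ $21.30 + 102 @ $17.55 = $4,058.50
Check: goods available $18,866.70 = COGS $14,808.20 + ending $4,058.50

Ending inventory = $4,058.50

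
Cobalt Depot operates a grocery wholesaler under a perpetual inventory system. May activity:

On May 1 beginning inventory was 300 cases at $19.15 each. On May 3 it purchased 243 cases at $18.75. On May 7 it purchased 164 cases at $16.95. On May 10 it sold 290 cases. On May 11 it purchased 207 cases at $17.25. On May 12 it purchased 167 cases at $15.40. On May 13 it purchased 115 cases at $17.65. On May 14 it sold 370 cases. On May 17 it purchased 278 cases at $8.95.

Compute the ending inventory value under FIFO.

May 10, 290 sold [FIFO — oldest first]: 290 @ $19.15 = $5,553.50
May 14, 370 sold [FIFO — oldest first]: 10 @ $19.15 + 243 @ $18.75 + 117 @ $16.95 = $6,730.90
Total COGS = $5,553.50 + $6,730.90 = $12,284.40
Ending inventory: 47 @ $16.95 + 207 @ $17.25 + 167 @ $15.40 + 115 @ $17.65 + 278 @ $8.95 = $11,457.05

Ending inventory = $11,457.05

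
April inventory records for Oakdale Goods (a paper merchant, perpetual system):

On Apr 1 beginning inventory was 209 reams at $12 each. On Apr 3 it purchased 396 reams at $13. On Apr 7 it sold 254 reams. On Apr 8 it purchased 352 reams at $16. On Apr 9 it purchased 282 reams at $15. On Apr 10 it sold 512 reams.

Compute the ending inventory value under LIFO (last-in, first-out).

Apr 7, 254 sold [LIFO — newest first]: 254 @ $13 = $3,302
Apr 10, 512 sold [LIFO — newest first]: 282 @ $15 + 230 @ $16 = $7,910
Total COGS = $3,302 + $7,910 = $11,212
Ending inventory: 209 @ $12 + 142 @ $13 + 122 @ $16 = $6,306

Ending inventory = $6,306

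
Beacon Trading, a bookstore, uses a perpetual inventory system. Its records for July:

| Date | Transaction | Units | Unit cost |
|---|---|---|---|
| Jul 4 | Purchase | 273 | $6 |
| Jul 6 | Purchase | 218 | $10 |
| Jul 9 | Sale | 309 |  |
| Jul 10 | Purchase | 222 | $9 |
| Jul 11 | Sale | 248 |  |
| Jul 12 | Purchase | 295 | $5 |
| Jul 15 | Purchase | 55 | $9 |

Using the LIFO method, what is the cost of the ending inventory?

Ending inventory = $2,906

Jul 9, 309 sold [LIFO — newest first]: 218 @ $10 + 91 @ $6 = $2,726
Jul 11, 248 sold [LIFO — newest first]: 222 @ $9 + 26 @ $6 = $2,154
Total COGS = $2,726 + $2,154 = $4,880
Ending inventory: 156 @ $6 + 295 @ $5 + 55 @ $9 = $2,906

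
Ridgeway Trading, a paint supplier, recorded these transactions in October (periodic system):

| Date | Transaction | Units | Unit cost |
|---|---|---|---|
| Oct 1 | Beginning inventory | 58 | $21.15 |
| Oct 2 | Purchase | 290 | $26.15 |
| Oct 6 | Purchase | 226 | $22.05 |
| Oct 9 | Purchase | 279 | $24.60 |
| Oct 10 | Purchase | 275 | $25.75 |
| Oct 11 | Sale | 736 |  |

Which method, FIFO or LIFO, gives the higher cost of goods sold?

FIFO COGS: 58 @ $21.15 + 290 @ $26.15 + 226 @ $22.05 + 162 @ $24.60 = $17,778.70
LIFO COGS: 275 @ $25.75 + 279 @ $24.60 + 182 @ $22.05 = $17,957.75

LIFO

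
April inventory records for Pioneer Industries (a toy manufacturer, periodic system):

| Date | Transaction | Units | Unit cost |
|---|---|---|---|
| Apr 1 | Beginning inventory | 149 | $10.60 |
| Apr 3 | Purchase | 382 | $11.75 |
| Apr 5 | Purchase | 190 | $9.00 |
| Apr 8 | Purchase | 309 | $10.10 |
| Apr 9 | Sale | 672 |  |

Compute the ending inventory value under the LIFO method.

Ending inventory = $4,035.15

Apr 9, 672 sold [LIFO — newest first]: 309 @ $10.10 + 190 @ $9.00 + 173 @ $11.75 = $6,863.65
Ending inventory: 149 @ $10.60 + 209 @ $11.75 = $4,035.15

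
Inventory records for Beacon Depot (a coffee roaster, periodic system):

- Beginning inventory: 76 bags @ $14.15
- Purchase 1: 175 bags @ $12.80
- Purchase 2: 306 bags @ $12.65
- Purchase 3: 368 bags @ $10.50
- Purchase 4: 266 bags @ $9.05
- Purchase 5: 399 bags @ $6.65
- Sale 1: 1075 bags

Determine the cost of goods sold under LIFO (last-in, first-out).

COGS = $9,455.95

Sale 1 (1075) [LIFO — newest first]: 399 @ $6.65 + 266 @ $9.05 + 368 @ $10.50 + 42 @ $12.65 = $9,455.95
Ending inventory: 76 @ $14.15 + 175 @ $12.80 + 264 @ $12.65 = $6,655.00
Check: goods available $16,110.95 = COGS $9,455.95 + ending $6,655.00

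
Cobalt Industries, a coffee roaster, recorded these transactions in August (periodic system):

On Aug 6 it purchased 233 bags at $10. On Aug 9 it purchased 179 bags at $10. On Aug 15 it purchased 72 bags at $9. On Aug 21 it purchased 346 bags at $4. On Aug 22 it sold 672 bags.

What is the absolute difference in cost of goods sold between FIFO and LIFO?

FIFO COGS: 233 @ $10 + 179 @ $10 + 72 @ $9 + 188 @ $4 = $5,520
LIFO COGS: 346 @ $4 + 72 @ $9 + 179 @ $10 + 75 @ $10 = $4,572
Difference = |$5,520 − $4,572| = $948

$948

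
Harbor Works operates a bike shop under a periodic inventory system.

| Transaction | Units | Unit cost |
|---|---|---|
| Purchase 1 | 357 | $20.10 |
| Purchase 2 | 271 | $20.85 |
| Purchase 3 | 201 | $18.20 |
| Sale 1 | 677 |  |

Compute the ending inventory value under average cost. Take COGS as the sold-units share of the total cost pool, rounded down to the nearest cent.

Sale 1, sell 677: 677/829 × $16,484.25 → $13,461.80
Ending inventory (cost pool remaining) = $3,022.45

Ending inventory = $3,022.45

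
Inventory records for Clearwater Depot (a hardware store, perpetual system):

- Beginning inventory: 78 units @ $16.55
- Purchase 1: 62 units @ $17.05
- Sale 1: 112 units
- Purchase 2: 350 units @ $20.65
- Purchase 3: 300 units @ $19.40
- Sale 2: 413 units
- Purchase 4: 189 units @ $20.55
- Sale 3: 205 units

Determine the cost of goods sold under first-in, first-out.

COGS = $14,231.50

Sale 1 (112) [FIFO — oldest first]: 78 @ $16.55 + 34 @ $17.05 = $1,870.60
Sale 2 (413) [FIFO — oldest first]: 28 @ $17.05 + 350 @ $20.65 + 35 @ $19.40 = $8,383.90
Sale 3 (205) [FIFO — oldest first]: 205 @ $19.40 = $3,977.00
Total COGS = $1,870.60 + $8,383.90 + $3,977.00 = $14,231.50
Ending inventory: 60 @ $19.40 + 189 @ $20.55 = $5,047.95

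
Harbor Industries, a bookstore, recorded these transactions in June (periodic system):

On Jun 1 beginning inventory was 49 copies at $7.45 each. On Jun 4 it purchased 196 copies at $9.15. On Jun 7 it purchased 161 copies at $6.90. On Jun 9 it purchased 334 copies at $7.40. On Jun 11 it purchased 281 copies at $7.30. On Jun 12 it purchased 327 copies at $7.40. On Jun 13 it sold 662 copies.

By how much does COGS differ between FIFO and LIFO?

FIFO COGS: 49 @ $7.45 + 196 @ $9.15 + 161 @ $6.90 + 256 @ $7.40 = $5,163.75
LIFO COGS: 327 @ $7.40 + 281 @ $7.30 + 54 @ $7.40 = $4,870.70
Difference = |$5,163.75 − $4,870.70| = $293.05

$293.05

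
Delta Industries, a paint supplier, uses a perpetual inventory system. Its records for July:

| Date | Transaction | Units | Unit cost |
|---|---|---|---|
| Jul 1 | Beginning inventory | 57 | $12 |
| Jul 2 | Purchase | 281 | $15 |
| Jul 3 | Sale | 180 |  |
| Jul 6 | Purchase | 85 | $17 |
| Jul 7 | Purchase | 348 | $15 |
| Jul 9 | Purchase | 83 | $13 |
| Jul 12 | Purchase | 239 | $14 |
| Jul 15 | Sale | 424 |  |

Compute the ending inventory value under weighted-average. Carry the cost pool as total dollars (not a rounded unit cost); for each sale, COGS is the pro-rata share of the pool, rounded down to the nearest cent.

Ending inventory = $7,166.33

After Jul 1: 57 on hand, pool $684.00 (≈ $12.0000 each)
After Jul 2: 338 on hand, pool $4,899.00 (≈ $14.4941 each)
Jul 3, sell 180: 180/338 × $4,899.00 → $2,608.93
After Jul 6: 243 on hand, pool $3,735.07 (≈ $15.3707 each)
After Jul 7: 591 on hand, pool $8,955.07 (≈ $15.1524 each)
After Jul 9: 674 on hand, pool $10,034.07 (≈ $14.8873 each)
After Jul 12: 913 on hand, pool $13,380.07 (≈ $14.6551 each)
Jul 15, sell 424: 424/913 × $13,380.07 → $6,213.74
Total COGS = $2,608.93 + $6,213.74 = $8,822.67
Ending inventory (cost pool remaining) = $7,166.33
Check: goods available $15,989.00 = COGS $8,822.67 + ending $7,166.33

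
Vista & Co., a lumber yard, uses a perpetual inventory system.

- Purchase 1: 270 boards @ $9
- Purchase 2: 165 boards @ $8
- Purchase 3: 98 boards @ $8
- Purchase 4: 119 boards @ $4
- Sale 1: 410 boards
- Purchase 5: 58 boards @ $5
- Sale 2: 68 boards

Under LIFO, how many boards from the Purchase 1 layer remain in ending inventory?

Sale 1 (410) [LIFO — newest first]: 119 @ $4 + 98 @ $8 + 165 @ $8 + 28 @ $9 = $2,832
Sale 2 (68) [LIFO — newest first]: 58 @ $5 + 10 @ $9 = $380
Total COGS = $2,832 + $380 = $3,212
Ending inventory: 232 @ $9 = $2,088
Check: goods available $5,300 = COGS $3,212 + ending $2,088

232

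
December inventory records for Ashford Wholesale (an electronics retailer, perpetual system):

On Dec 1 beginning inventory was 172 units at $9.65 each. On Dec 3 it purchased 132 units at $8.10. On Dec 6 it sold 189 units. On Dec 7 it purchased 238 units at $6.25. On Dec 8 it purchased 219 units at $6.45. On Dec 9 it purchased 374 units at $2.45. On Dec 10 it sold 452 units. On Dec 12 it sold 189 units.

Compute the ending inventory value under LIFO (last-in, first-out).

Ending inventory = $2,297.25

Dec 6, 189 sold [LIFO — newest first]: 132 @ $8.10 + 57 @ $9.65 = $1,619.25
Dec 10, 452 sold [LIFO — newest first]: 374 @ $2.45 + 78 @ $6.45 = $1,419.40
Dec 12, 189 sold [LIFO — newest first]: 141 @ $6.45 + 48 @ $6.25 = $1,209.45
Total COGS = $1,619.25 + $1,419.40 + $1,209.45 = $4,248.10
Ending inventory: 115 @ $9.65 + 190 @ $6.25 = $2,297.25
Check: goods available $6,545.35 = COGS $4,248.10 + ending $2,297.25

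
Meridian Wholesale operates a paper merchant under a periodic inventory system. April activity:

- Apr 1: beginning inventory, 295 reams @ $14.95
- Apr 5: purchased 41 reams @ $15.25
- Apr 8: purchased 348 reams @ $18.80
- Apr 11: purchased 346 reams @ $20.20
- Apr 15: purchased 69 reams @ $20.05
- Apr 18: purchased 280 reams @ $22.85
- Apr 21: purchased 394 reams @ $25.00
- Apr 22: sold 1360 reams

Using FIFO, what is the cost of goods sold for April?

COGS = $25,914.40

Apr 22, 1360 sold [FIFO — oldest first]: 295 @ $14.95 + 41 @ $15.25 + 348 @ $18.80 + 346 @ $20.20 + 69 @ $20.05 + 261 @ $22.85 = $25,914.40
Ending inventory: 19 @ $22.85 + 394 @ $25.00 = $10,284.15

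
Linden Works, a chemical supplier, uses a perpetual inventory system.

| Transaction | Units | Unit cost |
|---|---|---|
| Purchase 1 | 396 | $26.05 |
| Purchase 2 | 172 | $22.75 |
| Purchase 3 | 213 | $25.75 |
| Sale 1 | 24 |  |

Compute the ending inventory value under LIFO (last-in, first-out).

Sale 1 (24) [LIFO — newest first]: 24 @ $25.75 = $618.00
Ending inventory: 396 @ $26.05 + 172 @ $22.75 + 189 @ $25.75 = $19,095.55
Check: goods available $19,713.55 = COGS $618.00 + ending $19,095.55

Ending inventory = $19,095.55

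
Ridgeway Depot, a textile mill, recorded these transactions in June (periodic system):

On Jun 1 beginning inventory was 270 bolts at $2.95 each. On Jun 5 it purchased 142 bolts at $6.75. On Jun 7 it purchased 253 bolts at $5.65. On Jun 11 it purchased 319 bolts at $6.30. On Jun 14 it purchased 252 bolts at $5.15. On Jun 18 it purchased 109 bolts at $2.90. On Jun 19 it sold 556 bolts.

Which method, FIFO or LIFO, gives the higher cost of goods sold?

FIFO COGS: 270 @ $2.95 + 142 @ $6.75 + 144 @ $5.65 = $2,568.60
LIFO COGS: 109 @ $2.90 + 252 @ $5.15 + 195 @ $6.30 = $2,842.40

LIFO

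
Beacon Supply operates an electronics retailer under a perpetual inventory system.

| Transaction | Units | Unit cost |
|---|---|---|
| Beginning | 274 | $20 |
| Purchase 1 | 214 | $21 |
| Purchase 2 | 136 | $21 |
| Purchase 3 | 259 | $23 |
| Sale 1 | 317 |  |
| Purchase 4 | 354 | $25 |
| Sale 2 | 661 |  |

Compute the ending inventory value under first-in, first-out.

Sale 1 (317) [FIFO — oldest first]: 274 @ $20 + 43 @ $21 = $6,383
Sale 2 (661) [FIFO — oldest first]: 171 @ $21 + 136 @ $21 + 259 @ $23 + 95 @ $25 = $14,779
Total COGS = $6,383 + $14,779 = $21,162
Ending inventory: 259 @ $25 = $6,475

Ending inventory = $6,475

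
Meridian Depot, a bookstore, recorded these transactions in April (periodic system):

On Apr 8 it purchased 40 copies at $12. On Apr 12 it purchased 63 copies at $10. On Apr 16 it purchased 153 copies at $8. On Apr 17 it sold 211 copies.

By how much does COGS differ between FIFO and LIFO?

$170

FIFO COGS: 40 @ $12 + 63 @ $10 + 108 @ $8 = $1,974
LIFO COGS: 153 @ $8 + 58 @ $10 = $1,804
Difference = |$1,974 − $1,804| = $170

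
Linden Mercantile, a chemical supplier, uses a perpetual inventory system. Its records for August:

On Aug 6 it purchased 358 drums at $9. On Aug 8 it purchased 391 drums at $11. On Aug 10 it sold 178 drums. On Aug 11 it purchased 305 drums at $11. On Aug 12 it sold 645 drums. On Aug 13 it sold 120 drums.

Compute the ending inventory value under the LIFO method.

Ending inventory = $999

Aug 10, 178 sold [LIFO — newest first]: 178 @ $11 = $1,958
Aug 12, 645 sold [LIFO — newest first]: 305 @ $11 + 213 @ $11 + 127 @ $9 = $6,841
Aug 13, 120 sold [LIFO — newest first]: 120 @ $9 = $1,080
Total COGS = $1,958 + $6,841 + $1,080 = $9,879
Ending inventory: 111 @ $9 = $999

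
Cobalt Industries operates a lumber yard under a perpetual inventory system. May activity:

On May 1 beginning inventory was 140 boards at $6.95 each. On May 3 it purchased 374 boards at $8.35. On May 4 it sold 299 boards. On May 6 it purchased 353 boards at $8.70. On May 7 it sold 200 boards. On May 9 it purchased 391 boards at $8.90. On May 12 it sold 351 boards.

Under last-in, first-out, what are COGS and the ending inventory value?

May 4, 299 sold [LIFO — newest first]: 299 @ $8.35 = $2,496.65
May 7, 200 sold [LIFO — newest first]: 200 @ $8.70 = $1,740.00
May 12, 351 sold [LIFO — newest first]: 351 @ $8.90 = $3,123.90
Total COGS = $2,496.65 + $1,740.00 + $3,123.90 = $7,360.55
Ending inventory: 140 @ $6.95 + 75 @ $8.35 + 153 @ $8.70 + 40 @ $8.90 = $3,286.35
Check: goods available $10,646.90 = COGS $7,360.55 + ending $3,286.35

COGS = $7,360.55; ending inventory = $3,286.35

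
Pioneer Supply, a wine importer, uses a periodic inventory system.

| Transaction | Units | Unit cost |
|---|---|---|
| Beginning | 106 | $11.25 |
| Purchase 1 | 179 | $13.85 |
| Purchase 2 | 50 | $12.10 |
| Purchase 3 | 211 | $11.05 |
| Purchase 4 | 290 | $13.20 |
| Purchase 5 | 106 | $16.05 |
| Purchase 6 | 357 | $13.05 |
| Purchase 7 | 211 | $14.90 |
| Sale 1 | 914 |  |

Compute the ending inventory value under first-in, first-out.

Ending inventory = $8,252.15

Sale 1 (914) [FIFO — oldest first]: 106 @ $11.25 + 179 @ $13.85 + 50 @ $12.10 + 211 @ $11.05 + 290 @ $13.20 + 78 @ $16.05 = $11,688.10
Ending inventory: 28 @ $16.05 + 357 @ $13.05 + 211 @ $14.90 = $8,252.15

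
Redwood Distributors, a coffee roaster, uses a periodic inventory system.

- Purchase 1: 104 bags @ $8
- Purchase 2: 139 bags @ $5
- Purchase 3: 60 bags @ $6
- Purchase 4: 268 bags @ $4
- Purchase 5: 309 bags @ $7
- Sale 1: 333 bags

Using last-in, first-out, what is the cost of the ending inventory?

Ending inventory = $2,863

Sale 1 (333) [LIFO — newest first]: 309 @ $7 + 24 @ $4 = $2,259
Ending inventory: 104 @ $8 + 139 @ $5 + 60 @ $6 + 244 @ $4 = $2,863
Check: goods available $5,122 = COGS $2,259 + ending $2,863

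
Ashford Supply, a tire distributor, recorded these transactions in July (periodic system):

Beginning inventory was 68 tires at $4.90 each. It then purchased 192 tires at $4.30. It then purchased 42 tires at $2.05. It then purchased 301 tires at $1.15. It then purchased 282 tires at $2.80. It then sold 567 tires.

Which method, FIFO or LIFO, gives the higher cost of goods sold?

FIFO

FIFO COGS: 68 @ $4.90 + 192 @ $4.30 + 42 @ $2.05 + 265 @ $1.15 = $1,549.65
LIFO COGS: 282 @ $2.80 + 285 @ $1.15 = $1,117.35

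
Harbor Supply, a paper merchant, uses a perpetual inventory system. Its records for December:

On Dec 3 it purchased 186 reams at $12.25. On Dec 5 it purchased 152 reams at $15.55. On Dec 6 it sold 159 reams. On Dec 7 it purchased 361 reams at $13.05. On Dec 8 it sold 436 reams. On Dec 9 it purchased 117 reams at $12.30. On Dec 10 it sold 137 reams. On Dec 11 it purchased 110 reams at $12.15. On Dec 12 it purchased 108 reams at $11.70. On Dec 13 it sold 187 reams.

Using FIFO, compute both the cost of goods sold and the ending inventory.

COGS = $12,043.70; ending inventory = $1,348.65

Dec 6, 159 sold [FIFO — oldest first]: 159 @ $12.25 = $1,947.75
Dec 8, 436 sold [FIFO — oldest first]: 27 @ $12.25 + 152 @ $15.55 + 257 @ $13.05 = $6,048.20
Dec 10, 137 sold [FIFO — oldest first]: 104 @ $13.05 + 33 @ $12.30 = $1,763.10
Dec 13, 187 sold [FIFO — oldest first]: 84 @ $12.30 + 103 @ $12.15 = $2,284.65
Total COGS = $1,947.75 + $6,048.20 + $1,763.10 + $2,284.65 = $12,043.70
Ending inventory: 7 @ $12.15 + 108 @ $11.70 = $1,348.65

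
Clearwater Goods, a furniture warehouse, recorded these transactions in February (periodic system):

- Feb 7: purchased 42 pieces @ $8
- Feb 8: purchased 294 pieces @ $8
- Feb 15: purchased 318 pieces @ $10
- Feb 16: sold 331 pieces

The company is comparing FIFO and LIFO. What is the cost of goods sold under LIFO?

FIFO COGS: 42 @ $8 + 289 @ $8 = $2,648
LIFO COGS: 318 @ $10 + 13 @ $8 = $3,284

COGS = $3,284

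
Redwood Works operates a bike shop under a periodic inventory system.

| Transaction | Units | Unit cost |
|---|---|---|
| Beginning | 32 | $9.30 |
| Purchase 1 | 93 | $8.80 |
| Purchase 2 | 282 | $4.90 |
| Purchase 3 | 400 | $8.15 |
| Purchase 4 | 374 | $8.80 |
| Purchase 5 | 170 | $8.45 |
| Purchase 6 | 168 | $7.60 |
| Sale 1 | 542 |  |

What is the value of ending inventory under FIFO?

Ending inventory = $8,164.25

Sale 1 (542) [FIFO — oldest first]: 32 @ $9.30 + 93 @ $8.80 + 282 @ $4.90 + 135 @ $8.15 = $3,598.05
Ending inventory: 265 @ $8.15 + 374 @ $8.80 + 170 @ $8.45 + 168 @ $7.60 = $8,164.25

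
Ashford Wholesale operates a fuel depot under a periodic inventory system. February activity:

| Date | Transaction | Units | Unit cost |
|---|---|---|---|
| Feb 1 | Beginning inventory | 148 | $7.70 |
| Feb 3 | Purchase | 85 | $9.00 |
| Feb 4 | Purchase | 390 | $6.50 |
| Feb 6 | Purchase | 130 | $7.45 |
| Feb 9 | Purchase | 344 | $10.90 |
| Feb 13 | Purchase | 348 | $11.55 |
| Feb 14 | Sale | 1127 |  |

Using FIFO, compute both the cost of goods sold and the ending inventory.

COGS = $9,504.20; ending inventory = $3,672.90

Feb 14, 1127 sold [FIFO — oldest first]: 148 @ $7.70 + 85 @ $9.00 + 390 @ $6.50 + 130 @ $7.45 + 344 @ $10.90 + 30 @ $11.55 = $9,504.20
Ending inventory: 318 @ $11.55 = $3,672.90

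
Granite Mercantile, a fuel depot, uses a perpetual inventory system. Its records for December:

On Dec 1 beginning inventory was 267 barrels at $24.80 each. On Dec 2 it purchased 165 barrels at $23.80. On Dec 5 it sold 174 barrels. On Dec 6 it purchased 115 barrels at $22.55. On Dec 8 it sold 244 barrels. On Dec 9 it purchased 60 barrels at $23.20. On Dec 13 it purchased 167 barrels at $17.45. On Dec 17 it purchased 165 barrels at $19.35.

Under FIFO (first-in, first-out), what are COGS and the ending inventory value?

COGS = $10,215.40; ending inventory = $10,425.35

Dec 5, 174 sold [FIFO — oldest first]: 174 @ $24.80 = $4,315.20
Dec 8, 244 sold [FIFO — oldest first]: 93 @ $24.80 + 151 @ $23.80 = $5,900.20
Total COGS = $4,315.20 + $5,900.20 = $10,215.40
Ending inventory: 14 @ $23.80 + 115 @ $22.55 + 60 @ $23.20 + 167 @ $17.45 + 165 @ $19.35 = $10,425.35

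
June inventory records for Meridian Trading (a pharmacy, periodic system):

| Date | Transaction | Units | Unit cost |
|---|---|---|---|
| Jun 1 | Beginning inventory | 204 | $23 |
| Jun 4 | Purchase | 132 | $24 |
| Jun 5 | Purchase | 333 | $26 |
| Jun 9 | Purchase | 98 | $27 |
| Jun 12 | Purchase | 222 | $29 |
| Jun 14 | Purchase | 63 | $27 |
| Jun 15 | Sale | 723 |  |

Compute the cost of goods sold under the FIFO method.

Jun 15, 723 sold [FIFO — oldest first]: 204 @ $23 + 132 @ $24 + 333 @ $26 + 54 @ $27 = $17,976
Ending inventory: 44 @ $27 + 222 @ $29 + 63 @ $27 = $9,327

COGS = $17,976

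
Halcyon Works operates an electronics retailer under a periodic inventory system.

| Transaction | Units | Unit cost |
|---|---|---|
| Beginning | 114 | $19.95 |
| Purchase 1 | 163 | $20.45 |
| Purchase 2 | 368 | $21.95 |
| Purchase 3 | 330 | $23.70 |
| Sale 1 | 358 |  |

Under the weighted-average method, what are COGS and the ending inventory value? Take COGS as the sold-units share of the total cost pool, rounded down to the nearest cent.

COGS = $7,896.65; ending inventory = $13,609.60

Sale 1, sell 358: 358/975 × $21,506.25 → $7,896.65
Ending inventory (cost pool remaining) = $13,609.60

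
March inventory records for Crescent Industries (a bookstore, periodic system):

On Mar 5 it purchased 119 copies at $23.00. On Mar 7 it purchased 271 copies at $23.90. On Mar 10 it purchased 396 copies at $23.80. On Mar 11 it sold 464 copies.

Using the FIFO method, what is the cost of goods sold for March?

Mar 11, 464 sold [FIFO — oldest first]: 119 @ $23.00 + 271 @ $23.90 + 74 @ $23.80 = $10,975.10
Ending inventory: 322 @ $23.80 = $7,663.60

COGS = $10,975.10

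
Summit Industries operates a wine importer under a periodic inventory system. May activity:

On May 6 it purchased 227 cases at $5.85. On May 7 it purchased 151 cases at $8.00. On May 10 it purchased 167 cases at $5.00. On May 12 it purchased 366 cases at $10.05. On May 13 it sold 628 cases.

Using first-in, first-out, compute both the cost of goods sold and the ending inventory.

May 13, 628 sold [FIFO — oldest first]: 227 @ $5.85 + 151 @ $8.00 + 167 @ $5.00 + 83 @ $10.05 = $4,205.10
Ending inventory: 283 @ $10.05 = $2,844.15

COGS = $4,205.10; ending inventory = $2,844.15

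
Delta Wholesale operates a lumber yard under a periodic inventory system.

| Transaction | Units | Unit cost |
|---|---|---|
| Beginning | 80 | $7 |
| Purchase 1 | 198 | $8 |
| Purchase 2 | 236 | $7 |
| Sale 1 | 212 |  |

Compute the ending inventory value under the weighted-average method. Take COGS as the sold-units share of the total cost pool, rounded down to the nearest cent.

Sale 1, sell 212: 212/514 × $3,796.00 → $1,565.66
Ending inventory (cost pool remaining) = $2,230.34

Ending inventory = $2,230.34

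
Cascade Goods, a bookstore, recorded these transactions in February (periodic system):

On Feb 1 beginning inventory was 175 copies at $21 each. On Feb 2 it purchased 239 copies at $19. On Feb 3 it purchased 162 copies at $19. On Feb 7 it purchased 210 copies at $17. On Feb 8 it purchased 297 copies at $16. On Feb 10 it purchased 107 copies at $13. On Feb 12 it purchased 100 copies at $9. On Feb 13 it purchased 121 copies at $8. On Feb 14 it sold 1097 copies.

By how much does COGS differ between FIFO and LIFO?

FIFO COGS: 175 @ $21 + 239 @ $19 + 162 @ $19 + 210 @ $17 + 297 @ $16 + 14 @ $13 = $19,798
LIFO COGS: 121 @ $8 + 100 @ $9 + 107 @ $13 + 297 @ $16 + 210 @ $17 + 162 @ $19 + 100 @ $19 = $16,559
Difference = |$19,798 − $16,559| = $3,239

$3,239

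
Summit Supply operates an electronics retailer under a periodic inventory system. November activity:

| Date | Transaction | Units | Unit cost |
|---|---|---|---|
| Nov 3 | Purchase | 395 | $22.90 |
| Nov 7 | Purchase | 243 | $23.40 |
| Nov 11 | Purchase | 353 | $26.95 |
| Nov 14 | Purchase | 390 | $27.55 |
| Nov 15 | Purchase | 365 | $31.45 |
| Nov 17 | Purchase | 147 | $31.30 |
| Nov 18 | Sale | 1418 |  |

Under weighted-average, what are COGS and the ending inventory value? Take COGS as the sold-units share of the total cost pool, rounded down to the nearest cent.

COGS = $38,255.21; ending inventory = $12,814.69

Nov 18, sell 1418: 1418/1893 × $51,069.90 → $38,255.21
Ending inventory (cost pool remaining) = $12,814.69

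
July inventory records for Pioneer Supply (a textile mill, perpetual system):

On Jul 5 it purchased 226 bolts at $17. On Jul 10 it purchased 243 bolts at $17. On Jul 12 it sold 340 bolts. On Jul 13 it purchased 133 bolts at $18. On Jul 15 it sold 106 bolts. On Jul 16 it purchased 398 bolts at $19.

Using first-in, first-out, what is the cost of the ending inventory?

Jul 12, 340 sold [FIFO — oldest first]: 226 @ $17 + 114 @ $17 = $5,780
Jul 15, 106 sold [FIFO — oldest first]: 106 @ $17 = $1,802
Total COGS = $5,780 + $1,802 = $7,582
Ending inventory: 23 @ $17 + 133 @ $18 + 398 @ $19 = $10,347
Check: goods available $17,929 = COGS $7,582 + ending $10,347

Ending inventory = $10,347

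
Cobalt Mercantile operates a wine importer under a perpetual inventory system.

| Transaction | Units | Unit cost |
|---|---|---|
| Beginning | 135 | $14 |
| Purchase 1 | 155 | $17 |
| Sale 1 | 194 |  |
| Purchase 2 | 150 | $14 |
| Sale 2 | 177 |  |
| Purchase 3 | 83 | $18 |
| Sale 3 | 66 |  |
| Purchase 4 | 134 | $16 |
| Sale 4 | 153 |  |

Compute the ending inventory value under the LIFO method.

Sale 1 (194) [LIFO — newest first]: 155 @ $17 + 39 @ $14 = $3,181
Sale 2 (177) [LIFO — newest first]: 150 @ $14 + 27 @ $14 = $2,478
Sale 3 (66) [LIFO — newest first]: 66 @ $18 = $1,188
Sale 4 (153) [LIFO — newest first]: 134 @ $16 + 17 @ $18 + 2 @ $14 = $2,478
Total COGS = $3,181 + $2,478 + $1,188 + $2,478 = $9,325
Ending inventory: 67 @ $14 = $938

Ending inventory = $938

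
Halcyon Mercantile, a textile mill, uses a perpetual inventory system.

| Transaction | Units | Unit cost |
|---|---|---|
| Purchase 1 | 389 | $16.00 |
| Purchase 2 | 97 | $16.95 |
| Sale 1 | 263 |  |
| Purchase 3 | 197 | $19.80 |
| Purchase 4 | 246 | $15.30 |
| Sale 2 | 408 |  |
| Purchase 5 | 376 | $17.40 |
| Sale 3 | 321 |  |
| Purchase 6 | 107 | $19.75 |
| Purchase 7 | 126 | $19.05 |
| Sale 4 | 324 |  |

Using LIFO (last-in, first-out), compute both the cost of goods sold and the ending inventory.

Sale 1 (263) [LIFO — newest first]: 97 @ $16.95 + 166 @ $16.00 = $4,300.15
Sale 2 (408) [LIFO — newest first]: 246 @ $15.30 + 162 @ $19.80 = $6,971.40
Sale 3 (321) [LIFO — newest first]: 321 @ $17.40 = $5,585.40
Sale 4 (324) [LIFO — newest first]: 126 @ $19.05 + 107 @ $19.75 + 55 @ $17.40 + 35 @ $19.80 + 1 @ $16.00 = $6,179.55
Total COGS = $4,300.15 + $6,971.40 + $5,585.40 + $6,179.55 = $23,036.50
Ending inventory: 222 @ $16.00 = $3,552.00

COGS = $23,036.50; ending inventory = $3,552.00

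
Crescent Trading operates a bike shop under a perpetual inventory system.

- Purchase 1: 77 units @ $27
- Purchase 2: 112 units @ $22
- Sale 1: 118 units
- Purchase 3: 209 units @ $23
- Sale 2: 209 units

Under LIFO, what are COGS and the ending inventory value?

COGS = $7,433; ending inventory = $1,917

Sale 1 (118) [LIFO — newest first]: 112 @ $22 + 6 @ $27 = $2,626
Sale 2 (209) [LIFO — newest first]: 209 @ $23 = $4,807
Total COGS = $2,626 + $4,807 = $7,433
Ending inventory: 71 @ $27 = $1,917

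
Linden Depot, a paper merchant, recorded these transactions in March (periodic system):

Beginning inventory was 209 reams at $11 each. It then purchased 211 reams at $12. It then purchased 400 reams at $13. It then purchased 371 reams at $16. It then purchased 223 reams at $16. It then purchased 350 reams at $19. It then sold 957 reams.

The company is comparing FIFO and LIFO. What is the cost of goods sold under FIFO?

FIFO COGS: 209 @ $11 + 211 @ $12 + 400 @ $13 + 137 @ $16 = $12,223
LIFO COGS: 350 @ $19 + 223 @ $16 + 371 @ $16 + 13 @ $13 = $16,323

COGS = $12,223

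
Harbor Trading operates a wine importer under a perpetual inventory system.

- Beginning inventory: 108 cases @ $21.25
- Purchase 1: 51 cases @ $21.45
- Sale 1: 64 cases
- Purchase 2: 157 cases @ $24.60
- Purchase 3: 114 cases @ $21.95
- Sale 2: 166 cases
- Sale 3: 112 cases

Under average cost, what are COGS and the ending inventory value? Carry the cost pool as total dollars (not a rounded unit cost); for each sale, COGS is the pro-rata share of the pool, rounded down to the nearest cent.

COGS = $7,736.33; ending inventory = $2,017.12

After Beginning: 108 on hand, pool $2,295.00 (≈ $21.2500 each)
After Purchase 1: 159 on hand, pool $3,388.95 (≈ $21.3142 each)
Sale 1, sell 64: 64/159 × $3,388.95 → $1,364.10
After Purchase 2: 252 on hand, pool $5,887.05 (≈ $23.3613 each)
After Purchase 3: 366 on hand, pool $8,389.35 (≈ $22.9217 each)
Sale 2, sell 166: 166/366 × $8,389.35 → $3,805.00
Sale 3, sell 112: 112/200 × $4,584.35 → $2,567.23
Total COGS = $1,364.10 + $3,805.00 + $2,567.23 = $7,736.33
Ending inventory (cost pool remaining) = $2,017.12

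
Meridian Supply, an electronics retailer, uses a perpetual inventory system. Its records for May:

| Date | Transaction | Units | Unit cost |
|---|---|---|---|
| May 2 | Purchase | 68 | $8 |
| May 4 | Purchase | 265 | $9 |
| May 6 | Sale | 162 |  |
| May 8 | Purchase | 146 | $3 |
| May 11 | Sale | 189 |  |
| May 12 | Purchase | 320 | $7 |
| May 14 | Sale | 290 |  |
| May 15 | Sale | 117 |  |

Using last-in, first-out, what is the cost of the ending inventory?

May 6, 162 sold [LIFO — newest first]: 162 @ $9 = $1,458
May 11, 189 sold [LIFO — newest first]: 146 @ $3 + 43 @ $9 = $825
May 14, 290 sold [LIFO — newest first]: 290 @ $7 = $2,030
May 15, 117 sold [LIFO — newest first]: 30 @ $7 + 60 @ $9 + 27 @ $8 = $966
Total COGS = $1,458 + $825 + $2,030 + $966 = $5,279
Ending inventory: 41 @ $8 = $328

Ending inventory = $328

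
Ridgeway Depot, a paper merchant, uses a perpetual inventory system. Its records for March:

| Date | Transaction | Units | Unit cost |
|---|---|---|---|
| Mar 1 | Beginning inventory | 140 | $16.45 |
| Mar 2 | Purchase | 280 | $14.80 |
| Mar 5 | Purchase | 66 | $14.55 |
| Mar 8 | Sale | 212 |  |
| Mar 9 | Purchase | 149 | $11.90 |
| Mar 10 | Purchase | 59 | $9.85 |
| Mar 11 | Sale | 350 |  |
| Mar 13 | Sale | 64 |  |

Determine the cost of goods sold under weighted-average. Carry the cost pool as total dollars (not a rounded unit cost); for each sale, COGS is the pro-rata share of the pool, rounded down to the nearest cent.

COGS = $8,840.24

After Mar 1: 140 on hand, pool $2,303.00 (≈ $16.4500 each)
After Mar 2: 420 on hand, pool $6,447.00 (≈ $15.3500 each)
After Mar 5: 486 on hand, pool $7,407.30 (≈ $15.2414 each)
Mar 8, sell 212: 212/486 × $7,407.30 → $3,231.16
After Mar 9: 423 on hand, pool $5,949.24 (≈ $14.0644 each)
After Mar 10: 482 on hand, pool $6,530.39 (≈ $13.5485 each)
Mar 11, sell 350: 350/482 × $6,530.39 → $4,741.98
Mar 13, sell 64: 64/132 × $1,788.41 → $867.10
Total COGS = $3,231.16 + $4,741.98 + $867.10 = $8,840.24
Ending inventory (cost pool remaining) = $921.31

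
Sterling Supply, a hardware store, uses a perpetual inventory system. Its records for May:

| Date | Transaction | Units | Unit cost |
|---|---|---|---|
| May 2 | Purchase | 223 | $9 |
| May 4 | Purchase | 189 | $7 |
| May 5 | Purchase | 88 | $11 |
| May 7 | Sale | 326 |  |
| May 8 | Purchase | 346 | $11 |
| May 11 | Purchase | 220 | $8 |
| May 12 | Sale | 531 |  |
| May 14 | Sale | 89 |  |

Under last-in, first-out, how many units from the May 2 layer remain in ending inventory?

120

May 7, 326 sold [LIFO — newest first]: 88 @ $11 + 189 @ $7 + 49 @ $9 = $2,732
May 12, 531 sold [LIFO — newest first]: 220 @ $8 + 311 @ $11 = $5,181
May 14, 89 sold [LIFO — newest first]: 35 @ $11 + 54 @ $9 = $871
Total COGS = $2,732 + $5,181 + $871 = $8,784
Ending inventory: 120 @ $9 = $1,080
Check: goods available $9,864 = COGS $8,784 + ending $1,080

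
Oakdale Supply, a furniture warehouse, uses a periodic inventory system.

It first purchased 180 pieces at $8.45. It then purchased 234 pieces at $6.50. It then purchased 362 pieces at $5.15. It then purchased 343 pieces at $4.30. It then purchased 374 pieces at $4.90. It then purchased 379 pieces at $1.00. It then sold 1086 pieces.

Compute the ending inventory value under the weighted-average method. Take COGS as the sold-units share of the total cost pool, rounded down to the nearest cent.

Sale 1, sell 1086: 1086/1872 × $8,592.80 → $4,984.92
Ending inventory (cost pool remaining) = $3,607.88

Ending inventory = $3,607.88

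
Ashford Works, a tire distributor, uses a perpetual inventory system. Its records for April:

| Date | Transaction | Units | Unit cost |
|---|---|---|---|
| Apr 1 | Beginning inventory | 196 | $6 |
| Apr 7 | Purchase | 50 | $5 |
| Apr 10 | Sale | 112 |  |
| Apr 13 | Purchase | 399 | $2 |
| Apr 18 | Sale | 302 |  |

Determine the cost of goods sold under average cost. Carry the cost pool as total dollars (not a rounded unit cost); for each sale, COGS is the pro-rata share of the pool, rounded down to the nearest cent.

After Apr 1: 196 on hand, pool $1,176.00 (≈ $6.0000 each)
After Apr 7: 246 on hand, pool $1,426.00 (≈ $5.7967 each)
Apr 10, sell 112: 112/246 × $1,426.00 → $649.23
After Apr 13: 533 on hand, pool $1,574.77 (≈ $2.9545 each)
Apr 18, sell 302: 302/533 × $1,574.77 → $892.27
Total COGS = $649.23 + $892.27 = $1,541.50
Ending inventory (cost pool remaining) = $682.50

COGS = $1,541.50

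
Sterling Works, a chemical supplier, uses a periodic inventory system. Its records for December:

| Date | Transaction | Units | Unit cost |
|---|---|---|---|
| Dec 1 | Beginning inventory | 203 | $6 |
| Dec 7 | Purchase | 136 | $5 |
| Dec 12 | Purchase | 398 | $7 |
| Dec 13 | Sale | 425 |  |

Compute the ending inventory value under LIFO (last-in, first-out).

Dec 13, 425 sold [LIFO — newest first]: 398 @ $7 + 27 @ $5 = $2,921
Ending inventory: 203 @ $6 + 109 @ $5 = $1,763

Ending inventory = $1,763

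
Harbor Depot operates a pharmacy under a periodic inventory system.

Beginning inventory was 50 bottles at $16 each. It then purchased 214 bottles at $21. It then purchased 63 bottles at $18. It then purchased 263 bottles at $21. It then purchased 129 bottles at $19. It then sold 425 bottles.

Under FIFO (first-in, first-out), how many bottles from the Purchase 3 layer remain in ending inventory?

165

Sale 1 (425) [FIFO — oldest first]: 50 @ $16 + 214 @ $21 + 63 @ $18 + 98 @ $21 = $8,486
Ending inventory: 165 @ $21 + 129 @ $19 = $5,916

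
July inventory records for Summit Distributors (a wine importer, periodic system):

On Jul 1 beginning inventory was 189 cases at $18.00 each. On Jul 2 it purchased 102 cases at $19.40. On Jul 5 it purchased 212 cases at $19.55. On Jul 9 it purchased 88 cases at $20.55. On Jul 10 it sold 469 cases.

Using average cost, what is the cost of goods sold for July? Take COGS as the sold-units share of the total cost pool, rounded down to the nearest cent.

COGS = $8,994.16

Jul 10, sell 469: 469/591 × $11,333.80 → $8,994.16
Ending inventory (cost pool remaining) = $2,339.64
Check: goods available $11,333.80 = COGS $8,994.16 + ending $2,339.64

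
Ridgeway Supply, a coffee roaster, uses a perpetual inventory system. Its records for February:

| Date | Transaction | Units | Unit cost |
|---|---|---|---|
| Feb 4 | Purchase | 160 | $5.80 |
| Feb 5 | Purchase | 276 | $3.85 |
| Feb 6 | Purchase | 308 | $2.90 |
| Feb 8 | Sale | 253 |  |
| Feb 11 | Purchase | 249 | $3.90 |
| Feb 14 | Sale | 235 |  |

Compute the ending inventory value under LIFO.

Ending inventory = $2,204.70

Feb 8, 253 sold [LIFO — newest first]: 253 @ $2.90 = $733.70
Feb 14, 235 sold [LIFO — newest first]: 235 @ $3.90 = $916.50
Total COGS = $733.70 + $916.50 = $1,650.20
Ending inventory: 160 @ $5.80 + 276 @ $3.85 + 55 @ $2.90 + 14 @ $3.90 = $2,204.70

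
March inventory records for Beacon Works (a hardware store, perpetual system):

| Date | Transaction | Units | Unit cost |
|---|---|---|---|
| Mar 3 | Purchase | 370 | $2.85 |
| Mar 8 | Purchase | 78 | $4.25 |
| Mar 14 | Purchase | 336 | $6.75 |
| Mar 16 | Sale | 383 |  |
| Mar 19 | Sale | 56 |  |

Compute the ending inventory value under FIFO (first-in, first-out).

Mar 16, 383 sold [FIFO — oldest first]: 370 @ $2.85 + 13 @ $4.25 = $1,109.75
Mar 19, 56 sold [FIFO — oldest first]: 56 @ $4.25 = $238.00
Total COGS = $1,109.75 + $238.00 = $1,347.75
Ending inventory: 9 @ $4.25 + 336 @ $6.75 = $2,306.25

Ending inventory = $2,306.25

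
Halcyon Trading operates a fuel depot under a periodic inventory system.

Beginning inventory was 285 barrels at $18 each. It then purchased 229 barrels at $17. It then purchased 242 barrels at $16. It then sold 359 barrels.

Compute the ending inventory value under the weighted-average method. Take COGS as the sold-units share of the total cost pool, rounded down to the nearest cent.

Ending inventory = $6,771.59

Sale 1, sell 359: 359/756 × $12,895.00 → $6,123.41
Ending inventory (cost pool remaining) = $6,771.59
Check: goods available $12,895.00 = COGS $6,123.41 + ending $6,771.59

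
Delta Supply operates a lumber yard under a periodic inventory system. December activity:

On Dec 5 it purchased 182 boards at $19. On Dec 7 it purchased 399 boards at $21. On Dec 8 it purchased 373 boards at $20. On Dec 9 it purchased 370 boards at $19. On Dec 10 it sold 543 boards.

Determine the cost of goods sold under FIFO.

COGS = $11,039

Dec 10, 543 sold [FIFO — oldest first]: 182 @ $19 + 361 @ $21 = $11,039
Ending inventory: 38 @ $21 + 373 @ $20 + 370 @ $19 = $15,288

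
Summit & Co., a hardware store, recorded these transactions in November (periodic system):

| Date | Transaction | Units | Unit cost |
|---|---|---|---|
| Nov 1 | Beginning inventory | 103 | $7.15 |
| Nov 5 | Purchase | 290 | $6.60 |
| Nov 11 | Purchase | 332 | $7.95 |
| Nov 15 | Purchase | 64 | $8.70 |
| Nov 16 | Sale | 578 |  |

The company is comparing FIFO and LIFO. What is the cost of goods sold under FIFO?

FIFO COGS: 103 @ $7.15 + 290 @ $6.60 + 185 @ $7.95 = $4,121.20
LIFO COGS: 64 @ $8.70 + 332 @ $7.95 + 182 @ $6.60 = $4,397.40

COGS = $4,121.20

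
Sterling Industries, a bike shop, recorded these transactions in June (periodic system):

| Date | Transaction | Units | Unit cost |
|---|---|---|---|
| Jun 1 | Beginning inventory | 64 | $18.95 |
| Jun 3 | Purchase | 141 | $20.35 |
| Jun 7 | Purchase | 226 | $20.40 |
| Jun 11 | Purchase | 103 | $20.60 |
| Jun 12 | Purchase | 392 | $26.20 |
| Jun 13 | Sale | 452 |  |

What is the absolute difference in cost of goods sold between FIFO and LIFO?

FIFO COGS: 64 @ $18.95 + 141 @ $20.35 + 226 @ $20.40 + 21 @ $20.60 = $9,125.15
LIFO COGS: 392 @ $26.20 + 60 @ $20.60 = $11,506.40
Difference = |$9,125.15 − $11,506.40| = $2,381.25

$2,381.25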